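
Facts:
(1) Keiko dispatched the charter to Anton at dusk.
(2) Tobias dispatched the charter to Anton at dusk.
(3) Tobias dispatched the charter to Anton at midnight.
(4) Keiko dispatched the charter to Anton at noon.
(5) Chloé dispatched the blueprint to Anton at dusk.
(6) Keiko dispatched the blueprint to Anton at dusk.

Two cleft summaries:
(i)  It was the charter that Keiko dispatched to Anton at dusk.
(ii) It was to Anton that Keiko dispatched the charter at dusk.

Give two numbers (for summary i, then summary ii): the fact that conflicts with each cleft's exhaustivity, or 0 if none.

6, 0

(i): focus "the charter". Looking for Keiko as agent and Anton as recipient and at dusk as setting with some other thing — fact (6) has the blueprint there. Refuted.
(ii): focus "Anton". No fact shares Keiko as agent and the charter as thing and at dusk as setting with a different recipient. 0.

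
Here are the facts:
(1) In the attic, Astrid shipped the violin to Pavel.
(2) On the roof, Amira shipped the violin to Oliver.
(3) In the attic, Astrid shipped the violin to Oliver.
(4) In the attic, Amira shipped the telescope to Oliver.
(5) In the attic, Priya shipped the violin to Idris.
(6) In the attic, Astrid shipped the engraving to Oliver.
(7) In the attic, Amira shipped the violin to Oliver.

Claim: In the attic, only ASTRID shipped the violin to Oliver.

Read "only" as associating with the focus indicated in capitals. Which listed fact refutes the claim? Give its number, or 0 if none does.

7

Focus (in capitals) is "Astrid" — the agent. "Only" excludes alternative agents while holding fixed the violin as thing and Oliver as recipient and in the attic as setting.
Fact (7) shares the background but differs in agent (Amira) — a counterexample.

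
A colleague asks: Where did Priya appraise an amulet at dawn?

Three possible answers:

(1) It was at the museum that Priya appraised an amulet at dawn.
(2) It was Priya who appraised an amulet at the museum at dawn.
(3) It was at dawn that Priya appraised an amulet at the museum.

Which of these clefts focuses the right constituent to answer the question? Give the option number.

1

The question word "where" targets the location.
Option (1) clefts "at the museum" — that matches what the question asks about.
Option (2) clefts "Priya" — the subject (agent), not what was asked.
Option (3) clefts "at dawn" — the time, not what was asked.
So the congruent reply is (1).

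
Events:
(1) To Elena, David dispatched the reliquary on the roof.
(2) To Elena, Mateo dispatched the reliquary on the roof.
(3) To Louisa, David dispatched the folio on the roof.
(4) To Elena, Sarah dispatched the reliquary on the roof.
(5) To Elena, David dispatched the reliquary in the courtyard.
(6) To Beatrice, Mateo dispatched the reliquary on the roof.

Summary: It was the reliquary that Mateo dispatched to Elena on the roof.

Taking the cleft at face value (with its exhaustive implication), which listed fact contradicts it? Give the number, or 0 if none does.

The cleft puts "the reliquary" in focus and presupposes the open proposition with agent = Mateo, recipient = Elena, setting = on the roof.
Exhaustivity: the reliquary is the only thing satisfying that background.
Every other fact differs from the presupposition on some backgrounded slot, so none challenges the exhaustivity.

0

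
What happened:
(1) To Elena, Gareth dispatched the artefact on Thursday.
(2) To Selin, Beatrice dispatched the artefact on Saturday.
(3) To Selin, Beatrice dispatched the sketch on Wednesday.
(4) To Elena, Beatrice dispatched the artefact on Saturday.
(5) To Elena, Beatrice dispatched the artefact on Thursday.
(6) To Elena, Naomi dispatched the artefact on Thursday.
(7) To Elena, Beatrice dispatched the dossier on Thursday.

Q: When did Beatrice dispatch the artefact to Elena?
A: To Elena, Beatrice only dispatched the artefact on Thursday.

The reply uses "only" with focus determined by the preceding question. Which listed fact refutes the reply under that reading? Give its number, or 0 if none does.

4

The question "When did ...?" targets the setting, so in the reply the focus falls on "on Thursday".
"Only" then excludes alternative settings while the background — same agent, thing, recipient (Beatrice / the artefact / Elena) — is held fixed.
Fact (4) shares the background with a different setting (on Saturday) — counterexample.
(Fact (7) would refute a reading with focus on the thing — but that is not what the question asks.)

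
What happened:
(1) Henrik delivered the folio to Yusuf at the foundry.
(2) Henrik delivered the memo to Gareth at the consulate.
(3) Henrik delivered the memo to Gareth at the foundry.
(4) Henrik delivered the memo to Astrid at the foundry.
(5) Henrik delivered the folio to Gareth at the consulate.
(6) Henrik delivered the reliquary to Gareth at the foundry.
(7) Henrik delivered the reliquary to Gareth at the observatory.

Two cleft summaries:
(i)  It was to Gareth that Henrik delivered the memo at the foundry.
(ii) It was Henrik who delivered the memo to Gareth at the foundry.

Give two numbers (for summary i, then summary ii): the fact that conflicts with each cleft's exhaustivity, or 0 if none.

(i): focus "Gareth". Looking for Henrik as agent and the memo as thing and at the foundry as setting with some other recipient — fact (4) has Astrid there. Refuted.
(ii): focus "Henrik". No fact shares the memo as thing and Gareth as recipient and at the foundry as setting with a different agent. 0.

4, 0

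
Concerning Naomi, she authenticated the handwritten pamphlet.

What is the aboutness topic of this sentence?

The construction explicitly marks "Naomi" as what the sentence is about — the topic.
The remainder of the clause is the comment (what is said about the topic).

Naomi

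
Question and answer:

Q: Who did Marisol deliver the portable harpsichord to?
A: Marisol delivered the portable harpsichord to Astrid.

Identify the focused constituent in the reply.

to Astrid

The wh-word "who" asks about the recipient.
In the answer, "Marisol" and "the portable harpsichord" are given — repeated from the question.
The constituent filling the recipient gap is "to Astrid"; that is the focus and would carry nuclear stress.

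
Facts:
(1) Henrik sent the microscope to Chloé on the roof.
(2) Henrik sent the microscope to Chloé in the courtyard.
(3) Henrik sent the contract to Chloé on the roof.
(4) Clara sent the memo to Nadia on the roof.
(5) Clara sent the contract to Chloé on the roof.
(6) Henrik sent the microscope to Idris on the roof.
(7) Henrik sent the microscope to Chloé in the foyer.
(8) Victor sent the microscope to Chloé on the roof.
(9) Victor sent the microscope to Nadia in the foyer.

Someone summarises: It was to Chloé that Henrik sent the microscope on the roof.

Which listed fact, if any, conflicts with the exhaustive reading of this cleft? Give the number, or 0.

The cleft puts "Chloé" in focus and presupposes the open proposition with Henrik as agent and the microscope as thing and on the roof as setting.
The exhaustive reading says no other recipient fits that background.
But fact (6) also has Henrik as agent and the microscope as thing and on the roof as setting, with recipient = Idris — so the exhaustive reading fails.

6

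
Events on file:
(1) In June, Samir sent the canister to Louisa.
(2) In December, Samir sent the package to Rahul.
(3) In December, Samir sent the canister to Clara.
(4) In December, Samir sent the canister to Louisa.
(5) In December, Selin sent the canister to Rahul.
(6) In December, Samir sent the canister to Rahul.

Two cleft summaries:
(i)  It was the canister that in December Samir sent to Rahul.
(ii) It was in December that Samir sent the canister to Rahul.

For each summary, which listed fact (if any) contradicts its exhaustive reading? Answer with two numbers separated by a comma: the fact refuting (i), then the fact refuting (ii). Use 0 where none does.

(i): focus "the canister". Looking for same agent, recipient, setting (Samir / Rahul / in December) with some other thing — fact (2) has the package there. Refuted.
(ii): focus "in December". No fact shares same agent, thing, recipient (Samir / the canister / Rahul) with a different setting. 0.

2, 0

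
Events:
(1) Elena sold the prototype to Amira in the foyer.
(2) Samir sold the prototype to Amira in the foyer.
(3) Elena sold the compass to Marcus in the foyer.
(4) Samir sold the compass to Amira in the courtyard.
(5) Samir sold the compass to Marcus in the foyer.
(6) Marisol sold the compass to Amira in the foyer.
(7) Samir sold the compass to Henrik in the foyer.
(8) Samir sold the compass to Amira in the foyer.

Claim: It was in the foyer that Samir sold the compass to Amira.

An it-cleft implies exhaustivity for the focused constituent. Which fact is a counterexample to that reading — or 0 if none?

4

Focus of the cleft: "in the foyer" (the setting). Presupposed background: agent = Samir, thing = the compass, recipient = Amira.
Exhaustivity: in the foyer is the only setting satisfying that background.
But fact (4) also has agent = Samir, thing = the compass, recipient = Amira, with setting = in the courtyard — so the exhaustive reading fails.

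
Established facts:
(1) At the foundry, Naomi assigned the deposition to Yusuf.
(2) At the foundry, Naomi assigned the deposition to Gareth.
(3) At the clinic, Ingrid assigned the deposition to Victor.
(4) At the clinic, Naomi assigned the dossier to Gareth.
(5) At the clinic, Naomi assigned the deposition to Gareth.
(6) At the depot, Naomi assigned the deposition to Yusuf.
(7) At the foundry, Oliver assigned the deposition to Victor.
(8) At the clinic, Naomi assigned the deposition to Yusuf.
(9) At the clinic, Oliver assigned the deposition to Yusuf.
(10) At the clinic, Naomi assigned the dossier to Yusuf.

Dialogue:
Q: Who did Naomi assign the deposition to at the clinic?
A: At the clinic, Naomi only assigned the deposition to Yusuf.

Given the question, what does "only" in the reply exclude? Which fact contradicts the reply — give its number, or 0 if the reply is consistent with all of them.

5

Answering "Who did ... to ...?" puts focus on the recipient — here, "Yusuf".
"Only" then excludes alternative recipients while the background — Naomi as agent and the deposition as thing and at the clinic as setting — is held fixed.
Fact (5) shares the background with a different recipient (Gareth) — counterexample.
(Fact (10) would refute a reading with focus on the thing — but that is not what the question asks.)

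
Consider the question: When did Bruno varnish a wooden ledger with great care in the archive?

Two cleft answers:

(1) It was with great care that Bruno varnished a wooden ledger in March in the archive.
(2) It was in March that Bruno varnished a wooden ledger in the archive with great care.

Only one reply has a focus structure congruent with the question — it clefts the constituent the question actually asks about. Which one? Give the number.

2

The question word "when" targets the time.
Option (1) clefts "with great care" — the manner, not what was asked.
Option (2) clefts "in March" — that matches what the question asks about.
So the congruent reply is (2).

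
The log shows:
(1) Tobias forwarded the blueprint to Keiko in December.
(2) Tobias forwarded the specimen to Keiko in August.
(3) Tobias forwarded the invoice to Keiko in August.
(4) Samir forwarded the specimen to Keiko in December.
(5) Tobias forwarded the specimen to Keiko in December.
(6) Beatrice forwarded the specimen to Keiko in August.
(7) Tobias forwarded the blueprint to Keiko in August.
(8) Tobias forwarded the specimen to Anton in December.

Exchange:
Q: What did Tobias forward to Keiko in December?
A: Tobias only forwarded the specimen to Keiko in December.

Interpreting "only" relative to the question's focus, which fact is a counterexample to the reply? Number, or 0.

1

The question "What did ...?" targets the thing, so in the reply the focus falls on "the specimen".
So "only" ranges over things; the rest (same agent, recipient, setting (Tobias / Keiko / in December)) is presupposed.
Fact (1) shares the background with a different thing (the blueprint) — counterexample.
(Fact (2) would refute a reading with focus on the setting — but that is not what the question asks.)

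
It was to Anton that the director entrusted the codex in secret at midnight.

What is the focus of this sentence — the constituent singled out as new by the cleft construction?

In an it-cleft "It was X that/who ...", the clefted constituent X is the focus; the that/who-clause expresses the presupposed open proposition.
Here the focus is "to Anton". The backgrounded (presupposed) material includes "the director", "the codex", "at midnight" and "in secret".

to Anton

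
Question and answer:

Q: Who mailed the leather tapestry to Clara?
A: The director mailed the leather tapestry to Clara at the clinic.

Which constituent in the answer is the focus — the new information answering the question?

The wh-word "who" asks about the subject (agent).
In the answer, "the leather tapestry" and "to Clara" are given — repeated from the question.
"at the clinic" is also new, but it specifies the location, which is not what the question asks about — so it is not the focus.
The constituent filling the subject (agent) gap is "the director"; that is the focus.

the director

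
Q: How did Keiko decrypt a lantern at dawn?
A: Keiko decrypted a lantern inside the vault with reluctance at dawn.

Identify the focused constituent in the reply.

with reluctance

The wh-word "how" asks about the manner.
In the answer, "Keiko", "a lantern" and "at dawn" are given — repeated from the question.
"inside the vault" is also new, but it specifies the location, which is not what the question asks about — so it is not the focus.
The constituent filling the manner gap is "with reluctance"; that is the focus.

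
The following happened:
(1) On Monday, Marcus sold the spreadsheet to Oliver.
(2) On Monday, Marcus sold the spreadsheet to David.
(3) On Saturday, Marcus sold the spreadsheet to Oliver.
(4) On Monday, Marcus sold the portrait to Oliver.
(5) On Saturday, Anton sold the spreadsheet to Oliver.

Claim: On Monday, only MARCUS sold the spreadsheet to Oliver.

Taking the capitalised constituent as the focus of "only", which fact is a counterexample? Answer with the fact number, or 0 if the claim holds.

0

The capitals mark "Marcus" as focus. So "only" rules out other agents, with the rest (same thing, recipient, setting (the spreadsheet / Oliver / on Monday)) as background.
Every other fact changes something in the background, not just the agent. Nothing refutes the claim.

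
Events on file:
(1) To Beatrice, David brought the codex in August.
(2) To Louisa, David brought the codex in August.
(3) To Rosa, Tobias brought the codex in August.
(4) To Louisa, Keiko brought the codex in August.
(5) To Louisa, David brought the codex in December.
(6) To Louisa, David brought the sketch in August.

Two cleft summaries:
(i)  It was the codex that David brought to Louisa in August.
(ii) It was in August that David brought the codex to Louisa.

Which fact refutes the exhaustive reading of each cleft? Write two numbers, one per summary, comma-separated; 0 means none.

(i): focus "the codex". Looking for same agent, recipient, setting (David / Louisa / in August) with some other thing — fact (6) has the sketch there. Refuted.
(ii): focus "in August". Looking for same agent, thing, recipient (David / the codex / Louisa) with some other setting — fact (5) has in December there. Refuted.

6, 5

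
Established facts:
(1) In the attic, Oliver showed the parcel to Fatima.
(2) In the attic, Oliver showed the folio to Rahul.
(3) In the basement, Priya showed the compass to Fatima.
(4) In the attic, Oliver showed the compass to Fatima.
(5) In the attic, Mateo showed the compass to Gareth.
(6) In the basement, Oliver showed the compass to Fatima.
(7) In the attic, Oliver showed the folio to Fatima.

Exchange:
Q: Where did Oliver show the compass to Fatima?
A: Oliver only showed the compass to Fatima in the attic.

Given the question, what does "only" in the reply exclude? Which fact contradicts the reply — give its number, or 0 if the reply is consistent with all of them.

Answering "Where did ...?" puts focus on the setting — here, "in the attic".
"Only" then excludes alternative settings while the background — Oliver as agent and the compass as thing and Fatima as recipient — is held fixed.
Fact (6) keeps Oliver as agent and the compass as thing and Fatima as recipient but has setting = in the basement; that refutes the reply.
(Fact (1) would refute a reading with focus on the thing — but that is not what the question asks.)

6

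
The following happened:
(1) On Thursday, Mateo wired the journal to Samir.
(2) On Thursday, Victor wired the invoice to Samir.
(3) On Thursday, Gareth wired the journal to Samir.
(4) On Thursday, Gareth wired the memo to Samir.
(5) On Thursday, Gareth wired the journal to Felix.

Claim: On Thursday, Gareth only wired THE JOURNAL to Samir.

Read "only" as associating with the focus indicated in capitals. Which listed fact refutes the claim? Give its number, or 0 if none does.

4

Focus (in capitals) is "the journal" — the thing. "Only" excludes alternative things while holding fixed Gareth as agent and Samir as recipient and on Thursday as setting.
Fact (4) matches on Gareth as agent and Samir as recipient and on Thursday as setting, but has thing = the memo instead. That refutes the claim.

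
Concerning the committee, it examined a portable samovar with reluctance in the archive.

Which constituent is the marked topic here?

the committee

The construction explicitly marks "the committee" as what the sentence is about — the topic.
The remainder of the clause is the comment (what is said about the topic).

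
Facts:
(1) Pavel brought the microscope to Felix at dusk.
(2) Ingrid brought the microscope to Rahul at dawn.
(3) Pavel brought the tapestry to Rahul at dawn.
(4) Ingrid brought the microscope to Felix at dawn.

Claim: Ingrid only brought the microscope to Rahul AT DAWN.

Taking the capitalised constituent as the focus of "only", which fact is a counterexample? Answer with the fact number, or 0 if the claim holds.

0

The capitals mark "at dawn" as focus. So "only" rules out other settings, with the rest (agent = Ingrid, thing = the microscope, recipient = Rahul) as background.
Every other fact changes something in the background, not just the setting. Nothing refutes the claim.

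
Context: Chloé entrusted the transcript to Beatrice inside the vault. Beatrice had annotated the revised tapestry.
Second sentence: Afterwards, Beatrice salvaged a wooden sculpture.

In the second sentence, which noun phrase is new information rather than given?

"Beatrice" in the second sentence is given — already mentioned in the context.
"a wooden sculpture" has no antecedent in the context; it is discourse-new (the indefinite article also signals a new referent).

a wooden sculpture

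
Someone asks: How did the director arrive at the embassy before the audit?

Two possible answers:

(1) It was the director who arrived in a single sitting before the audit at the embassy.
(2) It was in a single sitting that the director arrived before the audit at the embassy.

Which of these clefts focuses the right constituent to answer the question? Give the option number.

2

The question word "how" targets the manner.
Option (1) clefts "the director" — the subject (agent), not what was asked.
Option (2) clefts "in a single sitting" — that matches what the question asks about.
So the congruent reply is (2).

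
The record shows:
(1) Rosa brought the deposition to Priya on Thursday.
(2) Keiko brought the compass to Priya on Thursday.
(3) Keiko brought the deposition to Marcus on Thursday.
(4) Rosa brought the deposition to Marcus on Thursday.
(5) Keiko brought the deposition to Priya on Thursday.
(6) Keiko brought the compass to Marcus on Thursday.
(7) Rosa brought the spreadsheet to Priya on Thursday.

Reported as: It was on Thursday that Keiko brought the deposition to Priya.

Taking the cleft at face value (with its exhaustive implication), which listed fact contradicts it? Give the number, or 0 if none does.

Focus of the cleft: "on Thursday" (the setting). Presupposed background: same agent, thing, recipient (Keiko / the deposition / Priya).
Exhaustivity: on Thursday is the only setting satisfying that background.
Every other fact differs from the presupposition on some backgrounded slot, so none challenges the exhaustivity.

0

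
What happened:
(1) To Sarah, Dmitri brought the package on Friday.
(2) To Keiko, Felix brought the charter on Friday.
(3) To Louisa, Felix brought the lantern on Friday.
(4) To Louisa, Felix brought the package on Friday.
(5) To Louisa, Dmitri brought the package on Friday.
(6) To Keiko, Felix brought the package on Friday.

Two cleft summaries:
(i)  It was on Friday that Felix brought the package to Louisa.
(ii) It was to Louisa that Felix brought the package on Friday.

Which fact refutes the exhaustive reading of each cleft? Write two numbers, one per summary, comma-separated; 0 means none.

(i): focus "on Friday". No fact shares agent = Felix, thing = the package, recipient = Louisa with a different setting. 0.
(ii): focus "Louisa". Looking for agent = Felix, thing = the package, setting = on Friday with some other recipient — fact (6) has Keiko there. Refuted.

0, 6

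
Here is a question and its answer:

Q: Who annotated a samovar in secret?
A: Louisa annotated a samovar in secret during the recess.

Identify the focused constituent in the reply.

The wh-word "who" asks about the subject (agent).
In the answer, "a samovar" and "in secret" are given — repeated from the question.
"during the recess" is also new, but it specifies the time, which is not what the question asks about — so it is not the focus.
The constituent filling the subject (agent) gap is "Louisa"; that is the focus.

Louisa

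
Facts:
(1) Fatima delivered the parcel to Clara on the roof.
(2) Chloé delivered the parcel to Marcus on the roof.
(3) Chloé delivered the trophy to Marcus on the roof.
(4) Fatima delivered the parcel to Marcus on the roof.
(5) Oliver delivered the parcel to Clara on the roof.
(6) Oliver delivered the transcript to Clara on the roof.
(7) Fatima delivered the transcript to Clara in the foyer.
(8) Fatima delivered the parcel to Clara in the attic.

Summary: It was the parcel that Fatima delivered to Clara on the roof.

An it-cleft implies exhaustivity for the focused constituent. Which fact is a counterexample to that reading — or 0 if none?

The cleft puts "the parcel" in focus and presupposes the open proposition with agent = Fatima, recipient = Clara, setting = on the roof.
The exhaustive reading says no other thing fits that background.
Every other fact differs from the presupposition on some backgrounded slot, so none challenges the exhaustivity.

0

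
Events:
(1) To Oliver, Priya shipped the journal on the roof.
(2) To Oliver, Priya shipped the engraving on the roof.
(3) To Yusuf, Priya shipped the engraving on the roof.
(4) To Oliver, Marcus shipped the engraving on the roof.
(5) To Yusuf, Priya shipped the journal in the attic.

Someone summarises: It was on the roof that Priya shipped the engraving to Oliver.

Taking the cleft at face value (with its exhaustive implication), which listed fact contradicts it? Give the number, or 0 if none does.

The cleft puts "on the roof" in focus and presupposes the open proposition with agent = Priya, thing = the engraving, recipient = Oliver.
Exhaustivity: on the roof is the only setting satisfying that background.
Every other fact differs from the presupposition on some backgrounded slot, so none challenges the exhaustivity.

0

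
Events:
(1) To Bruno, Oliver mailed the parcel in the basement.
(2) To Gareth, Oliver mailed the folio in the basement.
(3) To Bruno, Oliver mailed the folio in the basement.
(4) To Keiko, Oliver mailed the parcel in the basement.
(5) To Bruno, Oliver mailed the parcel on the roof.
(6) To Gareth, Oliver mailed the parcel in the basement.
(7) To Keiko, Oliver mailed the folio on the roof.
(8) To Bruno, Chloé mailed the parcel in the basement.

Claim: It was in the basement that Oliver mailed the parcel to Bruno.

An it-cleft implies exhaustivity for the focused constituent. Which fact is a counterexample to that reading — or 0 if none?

5

Focus of the cleft: "in the basement" (the setting). Presupposed background: agent = Oliver, thing = the parcel, recipient = Bruno.
Exhaustivity: in the basement is the only setting satisfying that background.
Fact (5) shares the background but with setting = on the roof; exhaustivity is violated.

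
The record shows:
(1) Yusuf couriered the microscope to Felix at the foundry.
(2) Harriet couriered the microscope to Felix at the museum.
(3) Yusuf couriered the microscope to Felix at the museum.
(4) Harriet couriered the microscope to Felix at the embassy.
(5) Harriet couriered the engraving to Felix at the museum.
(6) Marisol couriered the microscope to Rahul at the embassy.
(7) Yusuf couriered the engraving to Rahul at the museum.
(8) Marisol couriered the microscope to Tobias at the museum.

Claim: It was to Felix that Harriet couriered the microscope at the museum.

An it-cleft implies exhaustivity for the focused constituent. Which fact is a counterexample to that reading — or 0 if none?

Focus of the cleft: "Felix" (the recipient). Presupposed background: agent = Harriet, thing = the microscope, setting = at the museum.
Exhaustivity: Felix is the only recipient satisfying that background.
Every other fact differs from the presupposition on some backgrounded slot, so none challenges the exhaustivity.

0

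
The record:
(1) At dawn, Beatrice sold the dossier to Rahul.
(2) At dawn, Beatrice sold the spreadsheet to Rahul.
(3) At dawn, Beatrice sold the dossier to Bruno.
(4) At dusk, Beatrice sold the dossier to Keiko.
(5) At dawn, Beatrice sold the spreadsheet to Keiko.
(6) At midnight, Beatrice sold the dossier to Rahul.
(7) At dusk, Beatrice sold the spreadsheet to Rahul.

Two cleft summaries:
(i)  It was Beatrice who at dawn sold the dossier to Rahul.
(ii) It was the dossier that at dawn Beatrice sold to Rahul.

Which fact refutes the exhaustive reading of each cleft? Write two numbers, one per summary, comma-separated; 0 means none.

0, 2

(i): focus "Beatrice". No fact shares thing = the dossier, recipient = Rahul, setting = at dawn with a different agent. 0.
(ii): focus "the dossier". Looking for agent = Beatrice, recipient = Rahul, setting = at dawn with some other thing — fact (2) has the spreadsheet there. Refuted.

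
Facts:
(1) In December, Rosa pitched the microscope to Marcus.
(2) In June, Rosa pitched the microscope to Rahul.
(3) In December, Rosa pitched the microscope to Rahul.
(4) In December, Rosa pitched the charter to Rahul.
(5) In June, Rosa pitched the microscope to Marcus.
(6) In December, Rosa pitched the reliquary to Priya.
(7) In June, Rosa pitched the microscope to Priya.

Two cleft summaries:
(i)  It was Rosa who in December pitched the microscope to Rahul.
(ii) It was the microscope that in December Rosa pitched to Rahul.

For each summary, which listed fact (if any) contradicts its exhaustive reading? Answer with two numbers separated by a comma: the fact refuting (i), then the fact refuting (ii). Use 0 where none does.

(i): focus "Rosa". No fact shares same thing, recipient, setting (the microscope / Rahul / in December) with a different agent. 0.
(ii): focus "the microscope". Looking for same agent, recipient, setting (Rosa / Rahul / in December) with some other thing — fact (4) has the charter there. Refuted.

0, 4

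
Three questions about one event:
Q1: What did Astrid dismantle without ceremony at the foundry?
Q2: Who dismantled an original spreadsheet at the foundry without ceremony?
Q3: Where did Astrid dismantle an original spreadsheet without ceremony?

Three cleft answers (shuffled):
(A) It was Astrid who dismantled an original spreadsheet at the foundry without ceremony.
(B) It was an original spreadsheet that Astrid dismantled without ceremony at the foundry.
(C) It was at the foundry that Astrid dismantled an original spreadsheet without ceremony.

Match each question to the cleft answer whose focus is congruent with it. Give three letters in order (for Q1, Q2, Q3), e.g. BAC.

BAC

Q1 asks about the direct object; cleft (B) focuses "an original spreadsheet", which is the direct object — so Q1 → B.
Q2 asks about the subject (agent); cleft (A) focuses "Astrid", which is the subject (agent) — so Q2 → A.
Q3 asks about the location; cleft (C) focuses "at the foundry", which is the location — so Q3 → C.
Mapping: Q1→B, Q2→A, Q3→C.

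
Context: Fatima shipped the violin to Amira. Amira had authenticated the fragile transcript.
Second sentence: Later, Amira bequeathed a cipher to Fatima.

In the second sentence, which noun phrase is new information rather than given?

a cipher

"Amira" and "Fatima" in the second sentence are given — already mentioned in the context.
"a cipher" has no antecedent in the context; it is discourse-new (the indefinite article also signals a new referent).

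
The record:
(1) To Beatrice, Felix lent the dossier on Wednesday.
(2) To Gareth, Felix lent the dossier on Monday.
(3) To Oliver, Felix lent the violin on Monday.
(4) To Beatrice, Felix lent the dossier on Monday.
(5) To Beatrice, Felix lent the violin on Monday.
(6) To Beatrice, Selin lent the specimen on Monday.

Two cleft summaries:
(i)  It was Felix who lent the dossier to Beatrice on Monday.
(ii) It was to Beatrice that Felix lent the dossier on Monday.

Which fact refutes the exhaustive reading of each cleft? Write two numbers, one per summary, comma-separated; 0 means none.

0, 2

(i): focus "Felix". No fact shares thing = the dossier, recipient = Beatrice, setting = on Monday with a different agent. 0.
(ii): focus "Beatrice". Looking for agent = Felix, thing = the dossier, setting = on Monday with some other recipient — fact (2) has Gareth there. Refuted.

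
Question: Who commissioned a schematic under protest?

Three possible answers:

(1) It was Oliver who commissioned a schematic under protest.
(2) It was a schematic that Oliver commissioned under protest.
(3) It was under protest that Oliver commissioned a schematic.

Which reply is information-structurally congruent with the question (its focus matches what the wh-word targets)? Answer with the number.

The question word "who" targets the subject (agent).
Option (1) clefts "Oliver" — that matches what the question asks about.
Option (2) clefts "a schematic" — the direct object, not what was asked.
Option (3) clefts "under protest" — the manner, not what was asked.
So the congruent reply is (1).

1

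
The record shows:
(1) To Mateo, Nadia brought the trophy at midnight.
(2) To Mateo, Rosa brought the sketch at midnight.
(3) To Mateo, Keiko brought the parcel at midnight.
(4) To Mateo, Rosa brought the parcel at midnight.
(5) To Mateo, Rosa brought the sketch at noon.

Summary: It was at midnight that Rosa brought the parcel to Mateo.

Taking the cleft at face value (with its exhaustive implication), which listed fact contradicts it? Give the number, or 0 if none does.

Focus of the cleft: "at midnight" (the setting). Presupposed background: Rosa as agent and the parcel as thing and Mateo as recipient.
The exhaustive reading says no other setting fits that background.
No listed fact matches the background with a different setting. Exhaustivity holds.

0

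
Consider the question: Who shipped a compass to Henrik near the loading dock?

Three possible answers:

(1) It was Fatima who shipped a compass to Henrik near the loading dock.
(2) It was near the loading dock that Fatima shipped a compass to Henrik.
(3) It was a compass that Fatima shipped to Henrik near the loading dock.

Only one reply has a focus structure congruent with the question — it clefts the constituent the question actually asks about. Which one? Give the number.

The question word "who" targets the subject (agent).
Option (1) clefts "Fatima" — that matches what the question asks about.
Option (2) clefts "near the loading dock" — the location, not what was asked.
Option (3) clefts "a compass" — the direct object, not what was asked.
So the congruent reply is (1).

1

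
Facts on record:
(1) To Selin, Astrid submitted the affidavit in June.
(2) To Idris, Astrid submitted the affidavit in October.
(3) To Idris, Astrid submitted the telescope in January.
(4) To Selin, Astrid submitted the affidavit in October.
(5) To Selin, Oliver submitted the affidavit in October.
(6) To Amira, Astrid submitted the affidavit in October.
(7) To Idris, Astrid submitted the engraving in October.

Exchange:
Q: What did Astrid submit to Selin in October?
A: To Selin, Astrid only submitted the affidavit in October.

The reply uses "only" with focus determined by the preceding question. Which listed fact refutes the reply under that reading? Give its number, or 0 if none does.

0

Answering "What did ...?" puts focus on the thing — here, "the affidavit".
"Only" then excludes alternative things while the background — same agent, recipient, setting (Astrid / Selin / in October) — is held fixed.
No fact keeps same agent, recipient, setting (Astrid / Selin / in October) while changing the thing; every other fact differs on something backgrounded. The reply stands.
(Fact (2) would refute a reading with focus on the recipient — but that is not what the question asks.)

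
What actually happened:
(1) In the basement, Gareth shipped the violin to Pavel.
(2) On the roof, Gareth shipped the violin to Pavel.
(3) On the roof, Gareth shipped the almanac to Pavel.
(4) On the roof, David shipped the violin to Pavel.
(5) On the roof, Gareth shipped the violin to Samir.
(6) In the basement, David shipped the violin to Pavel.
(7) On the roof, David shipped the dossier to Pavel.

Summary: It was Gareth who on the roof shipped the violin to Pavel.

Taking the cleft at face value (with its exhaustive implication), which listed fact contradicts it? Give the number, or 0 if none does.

4

The cleft puts "Gareth" in focus and presupposes the open proposition with thing = the violin, recipient = Pavel, setting = on the roof.
Exhaustivity: Gareth is the only agent satisfying that background.
But fact (4) also has thing = the violin, recipient = Pavel, setting = on the roof, with agent = David — so the exhaustive reading fails.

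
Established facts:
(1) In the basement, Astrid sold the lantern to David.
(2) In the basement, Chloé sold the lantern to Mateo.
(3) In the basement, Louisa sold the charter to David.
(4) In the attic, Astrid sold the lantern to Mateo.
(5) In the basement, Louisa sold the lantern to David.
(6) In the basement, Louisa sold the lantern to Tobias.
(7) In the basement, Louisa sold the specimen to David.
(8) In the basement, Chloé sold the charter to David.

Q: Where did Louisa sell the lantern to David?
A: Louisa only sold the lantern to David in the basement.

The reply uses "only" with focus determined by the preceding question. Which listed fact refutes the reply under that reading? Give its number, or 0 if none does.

0

Answering "Where did ...?" puts focus on the setting — here, "in the basement".
"Only" then excludes alternative settings while the background — same agent, thing, recipient (Louisa / the lantern / David) — is held fixed.
No listed fact shares that background with another setting. Nothing contradicts the reply.
(Fact (6) would refute a reading with focus on the recipient — but that is not what the question asks.)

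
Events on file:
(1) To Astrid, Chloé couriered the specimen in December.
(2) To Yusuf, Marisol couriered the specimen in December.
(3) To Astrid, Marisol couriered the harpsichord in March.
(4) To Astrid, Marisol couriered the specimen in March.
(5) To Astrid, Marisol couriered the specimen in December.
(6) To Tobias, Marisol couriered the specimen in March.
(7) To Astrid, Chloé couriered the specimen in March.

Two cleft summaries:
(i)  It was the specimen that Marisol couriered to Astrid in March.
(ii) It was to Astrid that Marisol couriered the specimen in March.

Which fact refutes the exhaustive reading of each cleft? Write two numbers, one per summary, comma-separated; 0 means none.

(i): focus "the specimen". Looking for Marisol as agent and Astrid as recipient and in March as setting with some other thing — fact (3) has the harpsichord there. Refuted.
(ii): focus "Astrid". Looking for Marisol as agent and the specimen as thing and in March as setting with some other recipient — fact (6) has Tobias there. Refuted.

3, 6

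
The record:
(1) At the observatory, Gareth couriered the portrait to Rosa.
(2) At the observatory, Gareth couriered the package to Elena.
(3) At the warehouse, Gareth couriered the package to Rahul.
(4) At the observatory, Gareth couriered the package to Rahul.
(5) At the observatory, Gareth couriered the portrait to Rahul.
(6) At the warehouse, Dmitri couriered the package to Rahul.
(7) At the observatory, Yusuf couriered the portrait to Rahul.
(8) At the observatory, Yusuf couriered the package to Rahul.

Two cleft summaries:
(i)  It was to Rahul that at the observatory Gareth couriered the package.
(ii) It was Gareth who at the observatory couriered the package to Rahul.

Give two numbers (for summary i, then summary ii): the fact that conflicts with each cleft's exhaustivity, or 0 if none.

Summary (i) focuses "Rahul" (the recipient); background agent = Gareth, thing = the package, setting = at the observatory. Fact (2) matches that background with recipient = Elena — refutes (i).
Summary (ii) focuses "Gareth" (the agent); background thing = the package, recipient = Rahul, setting = at the observatory. Fact (8) matches that background with agent = Yusuf — refutes (ii).

2, 8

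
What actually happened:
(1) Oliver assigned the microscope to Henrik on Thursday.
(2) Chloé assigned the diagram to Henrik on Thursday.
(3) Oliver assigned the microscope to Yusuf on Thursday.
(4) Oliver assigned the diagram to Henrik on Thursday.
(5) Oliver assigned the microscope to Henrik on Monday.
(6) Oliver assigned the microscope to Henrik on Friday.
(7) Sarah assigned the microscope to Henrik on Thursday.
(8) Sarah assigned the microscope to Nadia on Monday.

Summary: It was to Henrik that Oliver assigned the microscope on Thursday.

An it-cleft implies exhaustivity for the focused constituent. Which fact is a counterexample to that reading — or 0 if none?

Focus of the cleft: "Henrik" (the recipient). Presupposed background: same agent, thing, setting (Oliver / the microscope / on Thursday).
The exhaustive reading says no other recipient fits that background.
But fact (3) also has same agent, thing, setting (Oliver / the microscope / on Thursday), with recipient = Yusuf — so the exhaustive reading fails.

3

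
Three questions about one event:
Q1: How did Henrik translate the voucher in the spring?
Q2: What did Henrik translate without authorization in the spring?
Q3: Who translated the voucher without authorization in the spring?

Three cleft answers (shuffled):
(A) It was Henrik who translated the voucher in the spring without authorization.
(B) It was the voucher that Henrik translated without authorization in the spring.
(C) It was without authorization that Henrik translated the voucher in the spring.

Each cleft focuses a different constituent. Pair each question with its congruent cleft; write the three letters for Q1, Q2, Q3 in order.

CBA

Q1 asks about the manner; cleft (C) focuses "without authorization", which is the manner — so Q1 → C.
Q2 asks about the direct object; cleft (B) focuses "the voucher", which is the direct object — so Q2 → B.
Q3 asks about the subject (agent); cleft (A) focuses "Henrik", which is the subject (agent) — so Q3 → A.
Mapping: Q1→C, Q2→B, Q3→A.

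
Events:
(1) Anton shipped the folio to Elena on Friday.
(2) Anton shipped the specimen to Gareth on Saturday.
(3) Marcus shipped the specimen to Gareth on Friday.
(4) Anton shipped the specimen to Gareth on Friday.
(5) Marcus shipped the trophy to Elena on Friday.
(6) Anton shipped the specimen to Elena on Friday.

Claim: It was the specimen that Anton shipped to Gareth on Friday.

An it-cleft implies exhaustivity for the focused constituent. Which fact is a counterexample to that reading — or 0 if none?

Focus of the cleft: "the specimen" (the thing). Presupposed background: same agent, recipient, setting (Anton / Gareth / on Friday).
The exhaustive reading says no other thing fits that background.
Every other fact differs from the presupposition on some backgrounded slot, so none challenges the exhaustivity.

0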